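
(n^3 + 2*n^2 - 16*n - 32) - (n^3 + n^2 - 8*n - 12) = n^2 - 8*n - 20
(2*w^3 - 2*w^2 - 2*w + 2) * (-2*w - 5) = -4*w^4 - 6*w^3 + 14*w^2 + 6*w - 10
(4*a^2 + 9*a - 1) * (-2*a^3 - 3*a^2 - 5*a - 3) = -8*a^5 - 30*a^4 - 45*a^3 - 54*a^2 - 22*a + 3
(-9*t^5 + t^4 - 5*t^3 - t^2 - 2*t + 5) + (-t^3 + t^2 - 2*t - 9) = -9*t^5 + t^4 - 6*t^3 - 4*t - 4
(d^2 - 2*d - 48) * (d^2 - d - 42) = d^4 - 3*d^3 - 88*d^2 + 132*d + 2016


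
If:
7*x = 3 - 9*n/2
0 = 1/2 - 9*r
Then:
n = 2/3 - 14*x/9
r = 1/18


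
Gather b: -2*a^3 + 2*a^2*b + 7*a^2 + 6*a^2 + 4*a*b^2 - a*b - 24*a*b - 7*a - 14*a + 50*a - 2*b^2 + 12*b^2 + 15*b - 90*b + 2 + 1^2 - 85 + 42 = -2*a^3 + 13*a^2 + 29*a + b^2*(4*a + 10) + b*(2*a^2 - 25*a - 75) - 40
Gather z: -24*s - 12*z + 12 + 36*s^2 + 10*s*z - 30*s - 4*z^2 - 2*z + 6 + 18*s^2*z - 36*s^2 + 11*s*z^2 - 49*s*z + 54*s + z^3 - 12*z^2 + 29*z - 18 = z^3 + z^2*(11*s - 16) + z*(18*s^2 - 39*s + 15)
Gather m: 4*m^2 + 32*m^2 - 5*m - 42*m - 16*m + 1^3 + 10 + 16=36*m^2 - 63*m + 27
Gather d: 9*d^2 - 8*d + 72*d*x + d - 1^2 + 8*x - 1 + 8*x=9*d^2 + d*(72*x - 7) + 16*x - 2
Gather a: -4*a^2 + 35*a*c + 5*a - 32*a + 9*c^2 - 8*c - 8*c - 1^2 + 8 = -4*a^2 + a*(35*c - 27) + 9*c^2 - 16*c + 7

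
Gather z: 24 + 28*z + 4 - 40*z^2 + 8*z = -40*z^2 + 36*z + 28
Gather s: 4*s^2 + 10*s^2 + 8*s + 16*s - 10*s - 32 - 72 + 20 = 14*s^2 + 14*s - 84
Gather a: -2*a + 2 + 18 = 20 - 2*a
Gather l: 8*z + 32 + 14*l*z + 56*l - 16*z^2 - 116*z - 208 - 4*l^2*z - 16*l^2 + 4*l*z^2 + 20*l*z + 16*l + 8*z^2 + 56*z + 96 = l^2*(-4*z - 16) + l*(4*z^2 + 34*z + 72) - 8*z^2 - 52*z - 80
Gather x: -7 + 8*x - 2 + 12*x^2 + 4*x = 12*x^2 + 12*x - 9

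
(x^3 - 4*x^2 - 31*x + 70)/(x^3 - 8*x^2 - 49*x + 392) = (x^2 + 3*x - 10)/(x^2 - x - 56)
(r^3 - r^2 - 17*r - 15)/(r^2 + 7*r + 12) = (r^2 - 4*r - 5)/(r + 4)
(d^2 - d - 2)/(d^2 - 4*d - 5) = (d - 2)/(d - 5)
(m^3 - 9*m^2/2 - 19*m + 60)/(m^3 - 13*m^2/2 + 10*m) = (m^2 - 2*m - 24)/(m*(m - 4))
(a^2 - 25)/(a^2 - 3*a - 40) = (a - 5)/(a - 8)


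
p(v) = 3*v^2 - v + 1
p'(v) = 6*v - 1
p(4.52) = 57.77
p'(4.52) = 26.12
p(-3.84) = 49.08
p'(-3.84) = -24.04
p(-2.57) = 23.38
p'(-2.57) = -16.42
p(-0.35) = 1.72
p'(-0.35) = -3.10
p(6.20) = 110.12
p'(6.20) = 36.20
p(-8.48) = 225.21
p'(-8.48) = -51.88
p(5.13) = 74.82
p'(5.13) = 29.78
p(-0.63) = 2.82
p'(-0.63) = -4.78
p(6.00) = 103.00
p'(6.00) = 35.00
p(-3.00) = 31.00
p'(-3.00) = -19.00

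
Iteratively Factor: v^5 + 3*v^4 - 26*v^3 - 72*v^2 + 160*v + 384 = (v + 4)*(v^4 - v^3 - 22*v^2 + 16*v + 96) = (v + 2)*(v + 4)*(v^3 - 3*v^2 - 16*v + 48) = (v + 2)*(v + 4)^2*(v^2 - 7*v + 12) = (v - 4)*(v + 2)*(v + 4)^2*(v - 3)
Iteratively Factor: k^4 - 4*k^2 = (k - 2)*(k^3 + 2*k^2) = (k - 2)*(k + 2)*(k^2) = k*(k - 2)*(k + 2)*(k)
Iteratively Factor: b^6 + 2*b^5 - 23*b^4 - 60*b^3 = (b)*(b^5 + 2*b^4 - 23*b^3 - 60*b^2) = b^2*(b^4 + 2*b^3 - 23*b^2 - 60*b) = b^2*(b - 5)*(b^3 + 7*b^2 + 12*b) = b^3*(b - 5)*(b^2 + 7*b + 12) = b^3*(b - 5)*(b + 4)*(b + 3)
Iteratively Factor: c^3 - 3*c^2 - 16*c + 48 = (c - 3)*(c^2 - 16) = (c - 4)*(c - 3)*(c + 4)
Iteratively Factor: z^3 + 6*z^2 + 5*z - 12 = (z + 4)*(z^2 + 2*z - 3) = (z + 3)*(z + 4)*(z - 1)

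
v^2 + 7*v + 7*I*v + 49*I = (v + 7)*(v + 7*I)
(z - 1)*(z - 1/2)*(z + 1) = z^3 - z^2/2 - z + 1/2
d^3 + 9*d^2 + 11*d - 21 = (d - 1)*(d + 3)*(d + 7)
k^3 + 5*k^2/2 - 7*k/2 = k*(k - 1)*(k + 7/2)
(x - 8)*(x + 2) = x^2 - 6*x - 16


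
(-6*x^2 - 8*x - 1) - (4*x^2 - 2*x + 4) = -10*x^2 - 6*x - 5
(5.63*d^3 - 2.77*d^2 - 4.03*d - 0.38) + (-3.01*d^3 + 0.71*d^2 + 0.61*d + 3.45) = 2.62*d^3 - 2.06*d^2 - 3.42*d + 3.07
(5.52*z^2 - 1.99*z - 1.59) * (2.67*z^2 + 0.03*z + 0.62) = 14.7384*z^4 - 5.1477*z^3 - 0.8826*z^2 - 1.2815*z - 0.9858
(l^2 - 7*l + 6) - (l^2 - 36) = 42 - 7*l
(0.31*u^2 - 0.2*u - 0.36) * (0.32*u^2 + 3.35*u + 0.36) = 0.0992*u^4 + 0.9745*u^3 - 0.6736*u^2 - 1.278*u - 0.1296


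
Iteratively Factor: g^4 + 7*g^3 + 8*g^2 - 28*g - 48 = (g + 3)*(g^3 + 4*g^2 - 4*g - 16) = (g + 3)*(g + 4)*(g^2 - 4) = (g + 2)*(g + 3)*(g + 4)*(g - 2)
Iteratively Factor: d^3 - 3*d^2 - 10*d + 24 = (d - 2)*(d^2 - d - 12) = (d - 4)*(d - 2)*(d + 3)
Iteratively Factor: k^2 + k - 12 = (k - 3)*(k + 4)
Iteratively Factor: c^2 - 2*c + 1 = (c - 1)*(c - 1)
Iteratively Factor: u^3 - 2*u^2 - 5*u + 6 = (u - 1)*(u^2 - u - 6) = (u - 3)*(u - 1)*(u + 2)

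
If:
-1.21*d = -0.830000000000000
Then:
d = 0.69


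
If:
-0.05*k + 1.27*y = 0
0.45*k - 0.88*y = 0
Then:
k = 0.00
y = 0.00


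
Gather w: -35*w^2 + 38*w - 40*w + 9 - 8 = -35*w^2 - 2*w + 1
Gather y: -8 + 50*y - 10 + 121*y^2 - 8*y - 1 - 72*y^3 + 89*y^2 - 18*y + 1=-72*y^3 + 210*y^2 + 24*y - 18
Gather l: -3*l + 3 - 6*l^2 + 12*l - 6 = -6*l^2 + 9*l - 3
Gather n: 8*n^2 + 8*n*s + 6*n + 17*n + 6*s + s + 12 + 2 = 8*n^2 + n*(8*s + 23) + 7*s + 14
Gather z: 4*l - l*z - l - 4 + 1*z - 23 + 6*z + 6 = 3*l + z*(7 - l) - 21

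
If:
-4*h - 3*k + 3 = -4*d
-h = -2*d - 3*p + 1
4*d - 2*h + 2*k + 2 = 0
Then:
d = 13/4 - 21*p/4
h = 11/2 - 15*p/2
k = 3*p - 2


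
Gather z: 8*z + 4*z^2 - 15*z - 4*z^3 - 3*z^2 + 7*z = -4*z^3 + z^2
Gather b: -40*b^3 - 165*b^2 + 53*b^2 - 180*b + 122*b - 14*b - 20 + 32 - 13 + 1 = -40*b^3 - 112*b^2 - 72*b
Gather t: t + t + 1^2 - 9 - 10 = 2*t - 18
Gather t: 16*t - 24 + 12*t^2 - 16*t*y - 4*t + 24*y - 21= 12*t^2 + t*(12 - 16*y) + 24*y - 45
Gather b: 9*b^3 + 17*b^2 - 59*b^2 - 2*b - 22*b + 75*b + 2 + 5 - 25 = 9*b^3 - 42*b^2 + 51*b - 18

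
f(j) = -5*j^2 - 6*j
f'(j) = -10*j - 6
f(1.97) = -31.22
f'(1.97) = -25.70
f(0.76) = -7.45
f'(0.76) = -13.60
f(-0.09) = 0.50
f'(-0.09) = -5.10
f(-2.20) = -11.00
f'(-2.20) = 16.00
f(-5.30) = -108.65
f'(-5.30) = 47.00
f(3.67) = -89.36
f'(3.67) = -42.70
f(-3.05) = -28.21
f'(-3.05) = 24.50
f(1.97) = -31.22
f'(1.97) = -25.70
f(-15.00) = -1035.00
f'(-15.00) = 144.00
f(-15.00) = -1035.00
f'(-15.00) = 144.00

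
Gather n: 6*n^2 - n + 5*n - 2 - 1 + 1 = 6*n^2 + 4*n - 2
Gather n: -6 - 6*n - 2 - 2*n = -8*n - 8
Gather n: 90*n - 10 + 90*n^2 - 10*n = 90*n^2 + 80*n - 10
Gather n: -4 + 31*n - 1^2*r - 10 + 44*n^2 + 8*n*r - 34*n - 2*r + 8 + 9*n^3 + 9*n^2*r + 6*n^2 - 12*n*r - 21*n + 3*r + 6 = 9*n^3 + n^2*(9*r + 50) + n*(-4*r - 24)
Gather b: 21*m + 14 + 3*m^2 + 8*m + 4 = 3*m^2 + 29*m + 18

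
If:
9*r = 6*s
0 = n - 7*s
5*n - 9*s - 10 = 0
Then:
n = 35/13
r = 10/39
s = 5/13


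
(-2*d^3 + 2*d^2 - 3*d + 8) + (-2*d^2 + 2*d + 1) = -2*d^3 - d + 9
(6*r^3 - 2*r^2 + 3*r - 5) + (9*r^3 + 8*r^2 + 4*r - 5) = 15*r^3 + 6*r^2 + 7*r - 10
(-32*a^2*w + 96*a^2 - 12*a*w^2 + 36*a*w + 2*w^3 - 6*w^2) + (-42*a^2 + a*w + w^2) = -32*a^2*w + 54*a^2 - 12*a*w^2 + 37*a*w + 2*w^3 - 5*w^2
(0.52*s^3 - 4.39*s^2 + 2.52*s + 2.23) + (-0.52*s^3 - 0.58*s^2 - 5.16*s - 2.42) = -4.97*s^2 - 2.64*s - 0.19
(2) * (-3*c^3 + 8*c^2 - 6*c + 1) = -6*c^3 + 16*c^2 - 12*c + 2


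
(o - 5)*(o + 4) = o^2 - o - 20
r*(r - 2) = r^2 - 2*r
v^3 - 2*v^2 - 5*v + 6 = (v - 3)*(v - 1)*(v + 2)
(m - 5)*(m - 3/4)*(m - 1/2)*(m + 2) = m^4 - 17*m^3/4 - 47*m^2/8 + 91*m/8 - 15/4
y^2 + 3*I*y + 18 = (y - 3*I)*(y + 6*I)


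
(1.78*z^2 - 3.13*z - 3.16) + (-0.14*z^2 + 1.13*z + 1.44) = 1.64*z^2 - 2.0*z - 1.72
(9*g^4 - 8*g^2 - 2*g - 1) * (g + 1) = 9*g^5 + 9*g^4 - 8*g^3 - 10*g^2 - 3*g - 1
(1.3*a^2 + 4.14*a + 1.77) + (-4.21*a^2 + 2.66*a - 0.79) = -2.91*a^2 + 6.8*a + 0.98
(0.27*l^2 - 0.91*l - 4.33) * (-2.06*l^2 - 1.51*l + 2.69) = -0.5562*l^4 + 1.4669*l^3 + 11.0202*l^2 + 4.0904*l - 11.6477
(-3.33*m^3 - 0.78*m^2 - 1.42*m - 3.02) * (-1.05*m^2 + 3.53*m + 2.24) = 3.4965*m^5 - 10.9359*m^4 - 8.7216*m^3 - 3.5888*m^2 - 13.8414*m - 6.7648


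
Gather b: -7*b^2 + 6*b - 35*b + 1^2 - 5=-7*b^2 - 29*b - 4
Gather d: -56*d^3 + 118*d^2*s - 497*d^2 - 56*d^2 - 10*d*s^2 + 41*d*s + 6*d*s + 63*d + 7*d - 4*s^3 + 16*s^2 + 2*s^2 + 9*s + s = -56*d^3 + d^2*(118*s - 553) + d*(-10*s^2 + 47*s + 70) - 4*s^3 + 18*s^2 + 10*s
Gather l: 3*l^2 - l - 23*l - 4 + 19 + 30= 3*l^2 - 24*l + 45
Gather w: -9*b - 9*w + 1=-9*b - 9*w + 1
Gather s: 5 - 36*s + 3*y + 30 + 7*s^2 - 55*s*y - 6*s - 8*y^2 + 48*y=7*s^2 + s*(-55*y - 42) - 8*y^2 + 51*y + 35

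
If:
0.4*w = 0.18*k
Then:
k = 2.22222222222222*w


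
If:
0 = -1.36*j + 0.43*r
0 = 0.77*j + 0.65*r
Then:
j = 0.00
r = 0.00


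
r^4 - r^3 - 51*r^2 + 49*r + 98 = (r - 7)*(r - 2)*(r + 1)*(r + 7)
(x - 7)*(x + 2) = x^2 - 5*x - 14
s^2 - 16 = (s - 4)*(s + 4)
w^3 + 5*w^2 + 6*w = w*(w + 2)*(w + 3)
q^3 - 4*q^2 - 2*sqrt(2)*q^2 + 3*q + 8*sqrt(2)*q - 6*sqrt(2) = (q - 3)*(q - 1)*(q - 2*sqrt(2))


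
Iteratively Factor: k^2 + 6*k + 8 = (k + 2)*(k + 4)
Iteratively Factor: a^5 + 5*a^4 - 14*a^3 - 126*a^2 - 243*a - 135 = (a + 3)*(a^4 + 2*a^3 - 20*a^2 - 66*a - 45) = (a - 5)*(a + 3)*(a^3 + 7*a^2 + 15*a + 9) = (a - 5)*(a + 1)*(a + 3)*(a^2 + 6*a + 9) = (a - 5)*(a + 1)*(a + 3)^2*(a + 3)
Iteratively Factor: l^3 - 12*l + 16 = (l + 4)*(l^2 - 4*l + 4) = (l - 2)*(l + 4)*(l - 2)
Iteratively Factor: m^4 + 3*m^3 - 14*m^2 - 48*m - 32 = (m - 4)*(m^3 + 7*m^2 + 14*m + 8) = (m - 4)*(m + 2)*(m^2 + 5*m + 4) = (m - 4)*(m + 2)*(m + 4)*(m + 1)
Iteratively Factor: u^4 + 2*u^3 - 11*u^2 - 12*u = (u + 4)*(u^3 - 2*u^2 - 3*u) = (u - 3)*(u + 4)*(u^2 + u) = (u - 3)*(u + 1)*(u + 4)*(u)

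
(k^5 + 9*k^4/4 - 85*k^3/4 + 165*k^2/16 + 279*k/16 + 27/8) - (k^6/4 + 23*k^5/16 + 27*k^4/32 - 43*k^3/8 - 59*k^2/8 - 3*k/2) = -k^6/4 - 7*k^5/16 + 45*k^4/32 - 127*k^3/8 + 283*k^2/16 + 303*k/16 + 27/8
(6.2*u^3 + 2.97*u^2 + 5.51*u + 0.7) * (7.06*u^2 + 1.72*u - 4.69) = 43.772*u^5 + 31.6322*u^4 + 14.931*u^3 + 0.489899999999998*u^2 - 24.6379*u - 3.283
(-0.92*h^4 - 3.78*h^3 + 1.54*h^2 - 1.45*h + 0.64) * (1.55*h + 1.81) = -1.426*h^5 - 7.5242*h^4 - 4.4548*h^3 + 0.5399*h^2 - 1.6325*h + 1.1584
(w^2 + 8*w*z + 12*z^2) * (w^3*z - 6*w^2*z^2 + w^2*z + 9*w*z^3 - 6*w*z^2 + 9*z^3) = w^5*z + 2*w^4*z^2 + w^4*z - 27*w^3*z^3 + 2*w^3*z^2 - 27*w^2*z^3 + 108*w*z^5 + 108*z^5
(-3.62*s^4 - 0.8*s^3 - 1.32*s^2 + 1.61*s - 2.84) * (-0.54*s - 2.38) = 1.9548*s^5 + 9.0476*s^4 + 2.6168*s^3 + 2.2722*s^2 - 2.2982*s + 6.7592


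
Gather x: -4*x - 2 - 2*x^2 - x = -2*x^2 - 5*x - 2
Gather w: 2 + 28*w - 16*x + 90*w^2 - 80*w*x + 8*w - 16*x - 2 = 90*w^2 + w*(36 - 80*x) - 32*x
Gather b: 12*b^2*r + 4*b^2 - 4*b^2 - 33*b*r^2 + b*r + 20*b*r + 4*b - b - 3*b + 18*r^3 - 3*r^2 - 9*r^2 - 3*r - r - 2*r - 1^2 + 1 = 12*b^2*r + b*(-33*r^2 + 21*r) + 18*r^3 - 12*r^2 - 6*r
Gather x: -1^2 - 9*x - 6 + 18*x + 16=9*x + 9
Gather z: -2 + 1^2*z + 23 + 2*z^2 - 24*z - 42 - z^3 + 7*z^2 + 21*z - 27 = -z^3 + 9*z^2 - 2*z - 48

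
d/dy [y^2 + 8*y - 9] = 2*y + 8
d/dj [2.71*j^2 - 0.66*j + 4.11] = 5.42*j - 0.66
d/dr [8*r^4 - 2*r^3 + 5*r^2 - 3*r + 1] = 32*r^3 - 6*r^2 + 10*r - 3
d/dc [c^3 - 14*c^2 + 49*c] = 3*c^2 - 28*c + 49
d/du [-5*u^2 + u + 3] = 1 - 10*u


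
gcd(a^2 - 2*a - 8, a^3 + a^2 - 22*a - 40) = a + 2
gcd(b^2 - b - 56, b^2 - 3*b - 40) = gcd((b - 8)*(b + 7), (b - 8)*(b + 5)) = b - 8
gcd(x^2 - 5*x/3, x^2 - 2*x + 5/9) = x - 5/3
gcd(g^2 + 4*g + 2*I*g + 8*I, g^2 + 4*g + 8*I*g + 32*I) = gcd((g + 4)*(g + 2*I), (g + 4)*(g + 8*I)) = g + 4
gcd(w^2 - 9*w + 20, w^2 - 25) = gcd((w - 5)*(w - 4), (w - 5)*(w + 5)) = w - 5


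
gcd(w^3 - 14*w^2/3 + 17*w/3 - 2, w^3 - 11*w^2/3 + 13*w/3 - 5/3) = w - 1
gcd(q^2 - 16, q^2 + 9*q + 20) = q + 4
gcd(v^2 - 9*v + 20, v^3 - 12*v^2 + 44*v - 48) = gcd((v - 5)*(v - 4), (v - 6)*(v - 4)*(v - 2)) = v - 4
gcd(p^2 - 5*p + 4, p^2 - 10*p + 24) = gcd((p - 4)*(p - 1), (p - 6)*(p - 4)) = p - 4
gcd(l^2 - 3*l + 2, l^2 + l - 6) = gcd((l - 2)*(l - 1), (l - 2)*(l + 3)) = l - 2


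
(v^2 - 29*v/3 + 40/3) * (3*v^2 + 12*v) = 3*v^4 - 17*v^3 - 76*v^2 + 160*v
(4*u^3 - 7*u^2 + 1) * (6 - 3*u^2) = -12*u^5 + 21*u^4 + 24*u^3 - 45*u^2 + 6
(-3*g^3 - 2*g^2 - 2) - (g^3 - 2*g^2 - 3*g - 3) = -4*g^3 + 3*g + 1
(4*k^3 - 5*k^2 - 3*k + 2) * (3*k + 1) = 12*k^4 - 11*k^3 - 14*k^2 + 3*k + 2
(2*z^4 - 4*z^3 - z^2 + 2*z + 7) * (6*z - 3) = 12*z^5 - 30*z^4 + 6*z^3 + 15*z^2 + 36*z - 21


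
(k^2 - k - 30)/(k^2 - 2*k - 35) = (k - 6)/(k - 7)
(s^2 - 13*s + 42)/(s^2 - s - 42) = (s - 6)/(s + 6)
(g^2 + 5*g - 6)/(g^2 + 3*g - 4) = (g + 6)/(g + 4)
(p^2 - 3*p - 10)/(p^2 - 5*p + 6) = (p^2 - 3*p - 10)/(p^2 - 5*p + 6)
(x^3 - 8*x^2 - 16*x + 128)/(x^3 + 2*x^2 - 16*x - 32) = (x - 8)/(x + 2)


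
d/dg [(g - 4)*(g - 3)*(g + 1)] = 3*g^2 - 12*g + 5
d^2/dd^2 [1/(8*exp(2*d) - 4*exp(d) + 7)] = 4*((1 - 8*exp(d))*(8*exp(2*d) - 4*exp(d) + 7) + 8*(4*exp(d) - 1)^2*exp(d))*exp(d)/(8*exp(2*d) - 4*exp(d) + 7)^3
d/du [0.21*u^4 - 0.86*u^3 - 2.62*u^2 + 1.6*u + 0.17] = 0.84*u^3 - 2.58*u^2 - 5.24*u + 1.6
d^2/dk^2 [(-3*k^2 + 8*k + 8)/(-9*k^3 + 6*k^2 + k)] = 2*(243*k^6 - 1944*k^5 - 2511*k^4 + 3078*k^3 - 648*k^2 - 144*k - 8)/(k^3*(729*k^6 - 1458*k^5 + 729*k^4 + 108*k^3 - 81*k^2 - 18*k - 1))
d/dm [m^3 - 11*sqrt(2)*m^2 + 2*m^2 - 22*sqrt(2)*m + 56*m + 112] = 3*m^2 - 22*sqrt(2)*m + 4*m - 22*sqrt(2) + 56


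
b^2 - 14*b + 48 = (b - 8)*(b - 6)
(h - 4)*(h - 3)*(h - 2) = h^3 - 9*h^2 + 26*h - 24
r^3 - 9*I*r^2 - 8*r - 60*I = (r - 6*I)*(r - 5*I)*(r + 2*I)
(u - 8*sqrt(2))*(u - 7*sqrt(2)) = u^2 - 15*sqrt(2)*u + 112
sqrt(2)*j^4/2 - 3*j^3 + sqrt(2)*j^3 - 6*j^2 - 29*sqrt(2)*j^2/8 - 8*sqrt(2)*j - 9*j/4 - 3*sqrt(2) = (j + 1/2)*(j + 3/2)*(j - 4*sqrt(2))*(sqrt(2)*j/2 + 1)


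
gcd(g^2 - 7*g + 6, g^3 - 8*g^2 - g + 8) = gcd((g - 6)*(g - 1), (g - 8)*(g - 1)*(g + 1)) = g - 1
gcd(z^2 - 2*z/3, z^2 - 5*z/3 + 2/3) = z - 2/3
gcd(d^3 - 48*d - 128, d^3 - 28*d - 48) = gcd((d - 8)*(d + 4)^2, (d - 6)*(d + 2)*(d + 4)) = d + 4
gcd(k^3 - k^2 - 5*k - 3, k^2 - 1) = k + 1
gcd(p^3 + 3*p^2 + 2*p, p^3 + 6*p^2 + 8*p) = p^2 + 2*p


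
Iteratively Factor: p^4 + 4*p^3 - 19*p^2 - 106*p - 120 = (p + 4)*(p^3 - 19*p - 30) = (p - 5)*(p + 4)*(p^2 + 5*p + 6) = (p - 5)*(p + 3)*(p + 4)*(p + 2)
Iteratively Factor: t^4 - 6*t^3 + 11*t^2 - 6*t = (t - 3)*(t^3 - 3*t^2 + 2*t) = (t - 3)*(t - 2)*(t^2 - t) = (t - 3)*(t - 2)*(t - 1)*(t)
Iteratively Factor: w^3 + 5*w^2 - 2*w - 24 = (w - 2)*(w^2 + 7*w + 12) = (w - 2)*(w + 3)*(w + 4)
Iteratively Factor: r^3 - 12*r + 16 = (r - 2)*(r^2 + 2*r - 8) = (r - 2)*(r + 4)*(r - 2)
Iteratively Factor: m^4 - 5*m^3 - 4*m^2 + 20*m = (m + 2)*(m^3 - 7*m^2 + 10*m) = (m - 2)*(m + 2)*(m^2 - 5*m) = (m - 5)*(m - 2)*(m + 2)*(m)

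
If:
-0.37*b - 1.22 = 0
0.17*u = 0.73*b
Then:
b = -3.30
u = -14.16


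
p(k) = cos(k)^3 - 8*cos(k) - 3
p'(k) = -3*sin(k)*cos(k)^2 + 8*sin(k)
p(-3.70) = 3.17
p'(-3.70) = 3.10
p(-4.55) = -1.71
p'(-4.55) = 7.82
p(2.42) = 2.58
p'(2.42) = 4.17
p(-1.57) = -3.01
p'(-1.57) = -8.00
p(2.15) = 1.21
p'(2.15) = 5.94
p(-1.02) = -7.04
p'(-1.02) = -6.12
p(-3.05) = 3.98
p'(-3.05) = -0.46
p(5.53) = -8.45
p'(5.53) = -4.38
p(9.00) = 3.53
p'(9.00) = 2.27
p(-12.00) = -9.15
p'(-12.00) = 3.15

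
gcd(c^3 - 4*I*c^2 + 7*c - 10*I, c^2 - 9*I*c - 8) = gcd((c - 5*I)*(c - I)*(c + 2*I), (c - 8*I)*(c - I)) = c - I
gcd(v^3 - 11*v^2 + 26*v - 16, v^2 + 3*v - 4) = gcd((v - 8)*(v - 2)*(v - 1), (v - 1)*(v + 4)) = v - 1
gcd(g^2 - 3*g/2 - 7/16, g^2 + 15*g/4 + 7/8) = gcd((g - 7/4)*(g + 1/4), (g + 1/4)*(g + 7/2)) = g + 1/4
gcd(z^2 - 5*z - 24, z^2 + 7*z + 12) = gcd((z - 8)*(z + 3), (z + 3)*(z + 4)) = z + 3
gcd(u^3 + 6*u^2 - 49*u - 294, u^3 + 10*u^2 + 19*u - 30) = u + 6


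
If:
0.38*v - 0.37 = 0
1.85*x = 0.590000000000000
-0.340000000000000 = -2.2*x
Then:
No Solution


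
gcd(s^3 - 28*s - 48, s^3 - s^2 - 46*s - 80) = s + 2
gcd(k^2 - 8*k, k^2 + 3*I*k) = k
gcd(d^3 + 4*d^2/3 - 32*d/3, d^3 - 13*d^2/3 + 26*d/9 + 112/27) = d - 8/3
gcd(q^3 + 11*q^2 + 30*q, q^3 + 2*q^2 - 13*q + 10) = q + 5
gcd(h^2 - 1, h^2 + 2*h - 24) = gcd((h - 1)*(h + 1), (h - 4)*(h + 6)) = 1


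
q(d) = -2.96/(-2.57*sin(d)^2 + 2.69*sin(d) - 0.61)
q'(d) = -2.96*(5.14*sin(d)*cos(d) - 2.69*cos(d))/(-2.57*sin(d)^2 + 2.69*sin(d) - 0.61)^2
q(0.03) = 5.57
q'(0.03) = 26.55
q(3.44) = 1.82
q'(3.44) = -4.51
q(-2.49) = 0.93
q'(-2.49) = -1.35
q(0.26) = 33.52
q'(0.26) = 502.05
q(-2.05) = 0.59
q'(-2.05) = -0.39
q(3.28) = 2.87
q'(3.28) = -9.39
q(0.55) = -31.52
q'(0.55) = 0.97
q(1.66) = 6.16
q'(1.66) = 2.78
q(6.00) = 1.89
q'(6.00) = 4.80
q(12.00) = 1.06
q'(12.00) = 1.74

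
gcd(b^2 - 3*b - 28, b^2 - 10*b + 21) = b - 7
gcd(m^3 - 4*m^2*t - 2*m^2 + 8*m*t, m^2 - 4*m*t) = -m^2 + 4*m*t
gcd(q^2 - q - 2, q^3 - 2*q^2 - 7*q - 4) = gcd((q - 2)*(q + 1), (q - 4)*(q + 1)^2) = q + 1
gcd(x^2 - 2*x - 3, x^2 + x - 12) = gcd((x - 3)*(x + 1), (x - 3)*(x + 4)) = x - 3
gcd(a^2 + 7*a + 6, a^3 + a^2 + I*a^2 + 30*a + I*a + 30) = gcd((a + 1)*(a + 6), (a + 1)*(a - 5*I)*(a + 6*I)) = a + 1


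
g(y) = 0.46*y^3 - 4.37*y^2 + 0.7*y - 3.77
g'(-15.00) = 442.30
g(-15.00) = -2550.02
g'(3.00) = -13.10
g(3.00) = -28.58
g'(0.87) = -5.86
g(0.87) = -6.17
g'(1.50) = -9.30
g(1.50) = -11.00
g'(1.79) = -10.52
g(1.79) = -13.88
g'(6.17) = -0.69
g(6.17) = -57.76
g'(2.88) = -13.02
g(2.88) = -27.01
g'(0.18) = -0.83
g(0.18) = -3.78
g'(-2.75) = 35.17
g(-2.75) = -48.31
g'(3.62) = -12.85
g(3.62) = -36.68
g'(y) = 1.38*y^2 - 8.74*y + 0.7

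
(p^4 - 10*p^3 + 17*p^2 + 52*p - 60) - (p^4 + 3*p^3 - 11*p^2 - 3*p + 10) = -13*p^3 + 28*p^2 + 55*p - 70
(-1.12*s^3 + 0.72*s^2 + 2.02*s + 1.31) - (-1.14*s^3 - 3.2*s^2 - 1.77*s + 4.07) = 0.0199999999999998*s^3 + 3.92*s^2 + 3.79*s - 2.76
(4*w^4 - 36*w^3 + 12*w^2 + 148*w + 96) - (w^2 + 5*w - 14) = 4*w^4 - 36*w^3 + 11*w^2 + 143*w + 110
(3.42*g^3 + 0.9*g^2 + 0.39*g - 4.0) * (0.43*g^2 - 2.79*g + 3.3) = 1.4706*g^5 - 9.1548*g^4 + 8.9427*g^3 + 0.1619*g^2 + 12.447*g - 13.2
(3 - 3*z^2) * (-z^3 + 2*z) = 3*z^5 - 9*z^3 + 6*z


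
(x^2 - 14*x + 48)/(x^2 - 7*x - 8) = (x - 6)/(x + 1)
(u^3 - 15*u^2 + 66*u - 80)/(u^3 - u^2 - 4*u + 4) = (u^2 - 13*u + 40)/(u^2 + u - 2)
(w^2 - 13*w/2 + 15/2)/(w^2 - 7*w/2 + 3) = (w - 5)/(w - 2)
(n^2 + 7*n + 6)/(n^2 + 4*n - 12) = (n + 1)/(n - 2)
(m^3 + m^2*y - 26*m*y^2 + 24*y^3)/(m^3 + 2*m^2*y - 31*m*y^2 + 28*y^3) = (m + 6*y)/(m + 7*y)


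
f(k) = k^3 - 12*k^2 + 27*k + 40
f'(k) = 3*k^2 - 24*k + 27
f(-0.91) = 4.74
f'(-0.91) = 51.32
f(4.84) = 2.95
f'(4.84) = -18.88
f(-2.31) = -98.73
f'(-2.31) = 98.45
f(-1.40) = -24.06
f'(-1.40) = 66.48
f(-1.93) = -64.00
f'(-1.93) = 84.49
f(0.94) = 55.61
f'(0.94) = 7.09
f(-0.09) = 37.47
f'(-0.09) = 29.18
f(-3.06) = -183.64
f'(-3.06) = 128.53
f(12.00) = 364.00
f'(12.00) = 171.00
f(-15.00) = -6440.00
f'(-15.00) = 1062.00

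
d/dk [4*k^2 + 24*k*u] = 8*k + 24*u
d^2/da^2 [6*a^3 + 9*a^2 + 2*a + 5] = 36*a + 18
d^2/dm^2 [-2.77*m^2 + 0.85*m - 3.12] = -5.54000000000000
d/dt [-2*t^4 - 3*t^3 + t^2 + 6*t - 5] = -8*t^3 - 9*t^2 + 2*t + 6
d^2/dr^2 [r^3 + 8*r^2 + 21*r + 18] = 6*r + 16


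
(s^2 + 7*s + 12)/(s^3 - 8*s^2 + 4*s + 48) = (s^2 + 7*s + 12)/(s^3 - 8*s^2 + 4*s + 48)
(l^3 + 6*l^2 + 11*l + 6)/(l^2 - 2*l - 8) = (l^2 + 4*l + 3)/(l - 4)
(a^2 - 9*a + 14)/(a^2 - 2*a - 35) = (a - 2)/(a + 5)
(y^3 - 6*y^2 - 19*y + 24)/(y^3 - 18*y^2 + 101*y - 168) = (y^2 + 2*y - 3)/(y^2 - 10*y + 21)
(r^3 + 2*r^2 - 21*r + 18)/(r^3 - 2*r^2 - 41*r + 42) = (r - 3)/(r - 7)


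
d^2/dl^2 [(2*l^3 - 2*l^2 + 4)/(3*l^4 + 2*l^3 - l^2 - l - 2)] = 4*(9*l^9 - 27*l^8 - 9*l^7 + 196*l^6 + 240*l^5 - 60*l^4 - 72*l^3 + 78*l^2 + 42*l - 6)/(27*l^12 + 54*l^11 + 9*l^10 - 55*l^9 - 93*l^8 - 60*l^7 + 32*l^6 + 63*l^5 + 51*l^4 + 11*l^3 - 18*l^2 - 12*l - 8)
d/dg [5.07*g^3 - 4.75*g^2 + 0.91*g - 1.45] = 15.21*g^2 - 9.5*g + 0.91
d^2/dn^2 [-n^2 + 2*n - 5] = -2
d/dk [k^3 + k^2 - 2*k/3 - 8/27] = 3*k^2 + 2*k - 2/3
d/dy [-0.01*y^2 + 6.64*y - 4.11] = 6.64 - 0.02*y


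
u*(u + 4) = u^2 + 4*u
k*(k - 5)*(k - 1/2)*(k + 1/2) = k^4 - 5*k^3 - k^2/4 + 5*k/4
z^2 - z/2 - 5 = (z - 5/2)*(z + 2)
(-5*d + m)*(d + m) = -5*d^2 - 4*d*m + m^2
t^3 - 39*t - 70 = (t - 7)*(t + 2)*(t + 5)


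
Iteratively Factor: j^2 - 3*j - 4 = (j - 4)*(j + 1)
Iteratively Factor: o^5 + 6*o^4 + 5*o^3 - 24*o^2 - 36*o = (o - 2)*(o^4 + 8*o^3 + 21*o^2 + 18*o) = (o - 2)*(o + 3)*(o^3 + 5*o^2 + 6*o) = o*(o - 2)*(o + 3)*(o^2 + 5*o + 6) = o*(o - 2)*(o + 3)^2*(o + 2)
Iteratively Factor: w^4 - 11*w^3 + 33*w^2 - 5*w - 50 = (w + 1)*(w^3 - 12*w^2 + 45*w - 50) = (w - 5)*(w + 1)*(w^2 - 7*w + 10) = (w - 5)^2*(w + 1)*(w - 2)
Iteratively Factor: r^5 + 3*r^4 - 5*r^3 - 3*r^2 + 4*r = (r - 1)*(r^4 + 4*r^3 - r^2 - 4*r) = (r - 1)^2*(r^3 + 5*r^2 + 4*r) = r*(r - 1)^2*(r^2 + 5*r + 4) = r*(r - 1)^2*(r + 1)*(r + 4)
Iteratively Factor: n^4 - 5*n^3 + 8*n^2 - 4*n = (n)*(n^3 - 5*n^2 + 8*n - 4) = n*(n - 2)*(n^2 - 3*n + 2) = n*(n - 2)*(n - 1)*(n - 2)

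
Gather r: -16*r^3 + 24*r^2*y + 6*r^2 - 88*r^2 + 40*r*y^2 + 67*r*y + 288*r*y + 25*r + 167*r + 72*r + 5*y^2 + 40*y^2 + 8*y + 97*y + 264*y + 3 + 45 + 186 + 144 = -16*r^3 + r^2*(24*y - 82) + r*(40*y^2 + 355*y + 264) + 45*y^2 + 369*y + 378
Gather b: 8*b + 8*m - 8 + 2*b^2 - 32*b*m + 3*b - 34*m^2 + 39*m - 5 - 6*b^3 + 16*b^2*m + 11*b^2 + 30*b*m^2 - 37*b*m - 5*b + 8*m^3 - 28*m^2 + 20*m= -6*b^3 + b^2*(16*m + 13) + b*(30*m^2 - 69*m + 6) + 8*m^3 - 62*m^2 + 67*m - 13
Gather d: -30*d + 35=35 - 30*d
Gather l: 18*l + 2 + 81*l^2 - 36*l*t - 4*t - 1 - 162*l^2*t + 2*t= l^2*(81 - 162*t) + l*(18 - 36*t) - 2*t + 1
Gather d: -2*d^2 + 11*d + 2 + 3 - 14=-2*d^2 + 11*d - 9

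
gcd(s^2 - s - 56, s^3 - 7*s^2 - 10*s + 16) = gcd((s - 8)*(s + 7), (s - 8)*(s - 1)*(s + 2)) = s - 8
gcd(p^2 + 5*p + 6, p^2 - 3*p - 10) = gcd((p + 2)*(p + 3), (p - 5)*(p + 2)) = p + 2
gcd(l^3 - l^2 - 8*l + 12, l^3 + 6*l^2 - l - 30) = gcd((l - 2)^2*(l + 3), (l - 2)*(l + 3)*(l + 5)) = l^2 + l - 6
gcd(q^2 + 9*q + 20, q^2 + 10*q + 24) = q + 4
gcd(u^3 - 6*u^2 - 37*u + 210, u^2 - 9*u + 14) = u - 7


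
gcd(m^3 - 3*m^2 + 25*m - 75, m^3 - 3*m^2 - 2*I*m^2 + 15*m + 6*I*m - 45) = m^2 + m*(-3 - 5*I) + 15*I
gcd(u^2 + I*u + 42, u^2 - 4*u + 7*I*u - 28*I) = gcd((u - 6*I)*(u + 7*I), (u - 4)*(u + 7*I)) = u + 7*I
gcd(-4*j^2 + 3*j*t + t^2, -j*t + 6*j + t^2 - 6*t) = -j + t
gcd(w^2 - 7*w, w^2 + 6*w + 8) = 1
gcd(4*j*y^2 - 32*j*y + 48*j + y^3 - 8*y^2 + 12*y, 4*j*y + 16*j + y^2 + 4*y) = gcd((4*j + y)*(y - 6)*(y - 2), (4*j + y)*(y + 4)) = 4*j + y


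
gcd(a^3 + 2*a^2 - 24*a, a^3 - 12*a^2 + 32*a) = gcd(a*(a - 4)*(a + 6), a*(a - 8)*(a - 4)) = a^2 - 4*a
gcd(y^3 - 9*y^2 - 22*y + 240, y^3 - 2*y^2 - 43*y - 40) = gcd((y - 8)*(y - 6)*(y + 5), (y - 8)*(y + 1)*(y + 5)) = y^2 - 3*y - 40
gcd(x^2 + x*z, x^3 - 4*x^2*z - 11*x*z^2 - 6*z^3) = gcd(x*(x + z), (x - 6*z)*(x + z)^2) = x + z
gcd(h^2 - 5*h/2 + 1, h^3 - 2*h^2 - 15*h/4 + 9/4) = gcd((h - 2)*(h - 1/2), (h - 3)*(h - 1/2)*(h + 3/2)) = h - 1/2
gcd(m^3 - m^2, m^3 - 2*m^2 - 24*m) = m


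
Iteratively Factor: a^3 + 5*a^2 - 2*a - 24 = (a + 4)*(a^2 + a - 6) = (a + 3)*(a + 4)*(a - 2)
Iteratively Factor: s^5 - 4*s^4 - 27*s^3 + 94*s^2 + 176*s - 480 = (s - 5)*(s^4 + s^3 - 22*s^2 - 16*s + 96) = (s - 5)*(s - 4)*(s^3 + 5*s^2 - 2*s - 24) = (s - 5)*(s - 4)*(s - 2)*(s^2 + 7*s + 12) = (s - 5)*(s - 4)*(s - 2)*(s + 4)*(s + 3)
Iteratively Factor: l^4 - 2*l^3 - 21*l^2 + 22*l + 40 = (l - 2)*(l^3 - 21*l - 20) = (l - 2)*(l + 1)*(l^2 - l - 20) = (l - 5)*(l - 2)*(l + 1)*(l + 4)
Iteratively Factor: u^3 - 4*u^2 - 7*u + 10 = (u - 5)*(u^2 + u - 2) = (u - 5)*(u - 1)*(u + 2)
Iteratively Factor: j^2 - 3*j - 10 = (j - 5)*(j + 2)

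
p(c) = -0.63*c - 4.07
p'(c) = -0.630000000000000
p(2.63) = -5.73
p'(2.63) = -0.63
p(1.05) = -4.73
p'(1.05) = -0.63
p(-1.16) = -3.34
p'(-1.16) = -0.63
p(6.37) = -8.08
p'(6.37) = -0.63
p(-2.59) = -2.44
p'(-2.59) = -0.63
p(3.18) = -6.07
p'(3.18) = -0.63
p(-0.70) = -3.63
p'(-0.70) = -0.63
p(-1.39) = -3.19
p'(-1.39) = -0.63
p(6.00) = -7.85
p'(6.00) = -0.63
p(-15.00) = 5.38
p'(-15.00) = -0.63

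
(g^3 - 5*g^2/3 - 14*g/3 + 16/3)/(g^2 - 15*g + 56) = (3*g^3 - 5*g^2 - 14*g + 16)/(3*(g^2 - 15*g + 56))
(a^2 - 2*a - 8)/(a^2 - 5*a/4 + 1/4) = 4*(a^2 - 2*a - 8)/(4*a^2 - 5*a + 1)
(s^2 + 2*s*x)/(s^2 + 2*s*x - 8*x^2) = s*(s + 2*x)/(s^2 + 2*s*x - 8*x^2)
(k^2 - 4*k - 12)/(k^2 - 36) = (k + 2)/(k + 6)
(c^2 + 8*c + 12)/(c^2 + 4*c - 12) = (c + 2)/(c - 2)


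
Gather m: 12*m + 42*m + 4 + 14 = 54*m + 18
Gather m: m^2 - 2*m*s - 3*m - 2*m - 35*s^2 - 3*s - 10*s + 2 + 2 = m^2 + m*(-2*s - 5) - 35*s^2 - 13*s + 4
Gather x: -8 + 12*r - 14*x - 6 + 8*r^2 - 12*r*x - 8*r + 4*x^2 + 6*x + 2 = 8*r^2 + 4*r + 4*x^2 + x*(-12*r - 8) - 12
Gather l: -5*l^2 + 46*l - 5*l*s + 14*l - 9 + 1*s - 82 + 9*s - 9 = -5*l^2 + l*(60 - 5*s) + 10*s - 100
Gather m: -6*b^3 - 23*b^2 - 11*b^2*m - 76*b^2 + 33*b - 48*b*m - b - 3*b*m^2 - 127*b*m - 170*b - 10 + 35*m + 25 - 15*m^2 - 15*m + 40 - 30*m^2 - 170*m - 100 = -6*b^3 - 99*b^2 - 138*b + m^2*(-3*b - 45) + m*(-11*b^2 - 175*b - 150) - 45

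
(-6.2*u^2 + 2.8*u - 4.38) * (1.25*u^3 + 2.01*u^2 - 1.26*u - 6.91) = -7.75*u^5 - 8.962*u^4 + 7.965*u^3 + 30.5102*u^2 - 13.8292*u + 30.2658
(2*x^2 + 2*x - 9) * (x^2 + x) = 2*x^4 + 4*x^3 - 7*x^2 - 9*x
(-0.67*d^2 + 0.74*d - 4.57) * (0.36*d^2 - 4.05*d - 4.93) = -0.2412*d^4 + 2.9799*d^3 - 1.3391*d^2 + 14.8603*d + 22.5301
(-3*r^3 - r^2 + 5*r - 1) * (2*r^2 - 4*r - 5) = -6*r^5 + 10*r^4 + 29*r^3 - 17*r^2 - 21*r + 5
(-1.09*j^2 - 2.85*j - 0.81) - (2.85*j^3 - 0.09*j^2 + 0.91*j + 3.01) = -2.85*j^3 - 1.0*j^2 - 3.76*j - 3.82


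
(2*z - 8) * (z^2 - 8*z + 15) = 2*z^3 - 24*z^2 + 94*z - 120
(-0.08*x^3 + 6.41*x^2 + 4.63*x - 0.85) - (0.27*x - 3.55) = -0.08*x^3 + 6.41*x^2 + 4.36*x + 2.7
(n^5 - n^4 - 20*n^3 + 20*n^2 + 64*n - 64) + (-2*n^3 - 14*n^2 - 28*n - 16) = n^5 - n^4 - 22*n^3 + 6*n^2 + 36*n - 80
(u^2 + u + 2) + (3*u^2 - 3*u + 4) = 4*u^2 - 2*u + 6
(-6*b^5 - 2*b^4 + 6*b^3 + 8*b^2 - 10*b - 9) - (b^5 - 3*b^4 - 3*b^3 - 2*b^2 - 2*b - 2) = -7*b^5 + b^4 + 9*b^3 + 10*b^2 - 8*b - 7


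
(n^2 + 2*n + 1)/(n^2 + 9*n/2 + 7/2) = 2*(n + 1)/(2*n + 7)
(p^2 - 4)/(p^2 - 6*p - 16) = (p - 2)/(p - 8)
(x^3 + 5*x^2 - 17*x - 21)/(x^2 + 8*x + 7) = x - 3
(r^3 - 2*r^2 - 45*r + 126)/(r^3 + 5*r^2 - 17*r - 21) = (r - 6)/(r + 1)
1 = 1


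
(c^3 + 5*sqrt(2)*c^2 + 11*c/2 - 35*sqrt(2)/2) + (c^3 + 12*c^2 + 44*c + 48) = 2*c^3 + 5*sqrt(2)*c^2 + 12*c^2 + 99*c/2 - 35*sqrt(2)/2 + 48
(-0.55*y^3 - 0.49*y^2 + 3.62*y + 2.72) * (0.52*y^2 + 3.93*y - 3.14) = -0.286*y^5 - 2.4163*y^4 + 1.6837*y^3 + 17.1796*y^2 - 0.677200000000001*y - 8.5408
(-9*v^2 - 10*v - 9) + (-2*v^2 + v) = -11*v^2 - 9*v - 9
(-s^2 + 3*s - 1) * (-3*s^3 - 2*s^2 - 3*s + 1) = 3*s^5 - 7*s^4 - 8*s^2 + 6*s - 1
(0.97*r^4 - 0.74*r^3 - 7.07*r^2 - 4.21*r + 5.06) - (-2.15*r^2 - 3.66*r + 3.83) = 0.97*r^4 - 0.74*r^3 - 4.92*r^2 - 0.55*r + 1.23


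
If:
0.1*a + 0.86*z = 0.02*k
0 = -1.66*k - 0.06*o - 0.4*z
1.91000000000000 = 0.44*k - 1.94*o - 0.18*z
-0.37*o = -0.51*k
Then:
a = -49.62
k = -1.32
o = -1.82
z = 5.74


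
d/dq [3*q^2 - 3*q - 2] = 6*q - 3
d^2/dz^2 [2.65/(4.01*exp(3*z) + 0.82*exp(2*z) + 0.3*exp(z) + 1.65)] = (2.65*(12.03*exp(2*z) + 1.64*exp(z) + 0.3)*(24.06*exp(2*z) + 3.28*exp(z) + 0.6)*exp(z) - (95.6385*exp(2*z) + 8.692*exp(z) + 0.795)*(4.01*exp(3*z) + 0.82*exp(2*z) + 0.3*exp(z) + 1.65))*exp(z)/(4.01*exp(3*z) + 0.82*exp(2*z) + 0.3*exp(z) + 1.65)^3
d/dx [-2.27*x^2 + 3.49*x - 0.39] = 3.49 - 4.54*x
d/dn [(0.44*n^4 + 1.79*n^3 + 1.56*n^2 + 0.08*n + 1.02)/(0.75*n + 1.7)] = (0.99*n^4 + 5.677*n^3 + 10.299*n^2 + 5.304*n - 0.629)/(0.5625*n^2 + 2.55*n + 2.89)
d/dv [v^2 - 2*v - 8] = 2*v - 2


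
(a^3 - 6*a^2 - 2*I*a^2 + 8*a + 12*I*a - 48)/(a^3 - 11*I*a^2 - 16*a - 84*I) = (a^2 + a*(-6 - 4*I) + 24*I)/(a^2 - 13*I*a - 42)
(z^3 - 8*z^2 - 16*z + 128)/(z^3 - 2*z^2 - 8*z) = (z^2 - 4*z - 32)/(z*(z + 2))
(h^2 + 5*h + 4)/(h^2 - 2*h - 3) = (h + 4)/(h - 3)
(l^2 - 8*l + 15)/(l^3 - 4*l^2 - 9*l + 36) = (l - 5)/(l^2 - l - 12)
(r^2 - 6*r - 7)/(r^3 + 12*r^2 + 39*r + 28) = (r - 7)/(r^2 + 11*r + 28)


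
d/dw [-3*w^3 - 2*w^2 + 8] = w*(-9*w - 4)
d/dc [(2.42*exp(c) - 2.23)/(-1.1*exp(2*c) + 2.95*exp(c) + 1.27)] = (2.662*exp(2*c) - 4.906*exp(c) + 9.6519)*exp(c)/(1.21*exp(4*c) - 6.49*exp(3*c) + 5.9085*exp(2*c) + 7.493*exp(c) + 1.6129)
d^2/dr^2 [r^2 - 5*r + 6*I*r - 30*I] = 2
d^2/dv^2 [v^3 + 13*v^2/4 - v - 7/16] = 6*v + 13/2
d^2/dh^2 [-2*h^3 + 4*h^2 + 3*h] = 8 - 12*h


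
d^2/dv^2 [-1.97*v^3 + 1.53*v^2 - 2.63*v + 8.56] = 3.06 - 11.82*v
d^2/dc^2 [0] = 0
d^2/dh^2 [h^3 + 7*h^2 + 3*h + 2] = 6*h + 14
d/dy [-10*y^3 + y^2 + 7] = 2*y*(1 - 15*y)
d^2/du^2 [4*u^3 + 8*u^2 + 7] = 24*u + 16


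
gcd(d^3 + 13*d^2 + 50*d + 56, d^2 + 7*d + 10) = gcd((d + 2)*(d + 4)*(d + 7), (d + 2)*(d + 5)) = d + 2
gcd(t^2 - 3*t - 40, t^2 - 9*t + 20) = 1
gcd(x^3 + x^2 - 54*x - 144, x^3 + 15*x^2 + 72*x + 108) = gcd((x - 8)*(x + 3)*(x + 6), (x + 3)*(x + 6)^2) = x^2 + 9*x + 18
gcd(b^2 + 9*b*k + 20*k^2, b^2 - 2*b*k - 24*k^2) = b + 4*k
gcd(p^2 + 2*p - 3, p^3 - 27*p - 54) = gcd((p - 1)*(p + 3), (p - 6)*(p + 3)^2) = p + 3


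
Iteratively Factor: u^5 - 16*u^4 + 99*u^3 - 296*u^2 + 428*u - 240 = (u - 4)*(u^4 - 12*u^3 + 51*u^2 - 92*u + 60) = (u - 5)*(u - 4)*(u^3 - 7*u^2 + 16*u - 12) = (u - 5)*(u - 4)*(u - 2)*(u^2 - 5*u + 6) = (u - 5)*(u - 4)*(u - 2)^2*(u - 3)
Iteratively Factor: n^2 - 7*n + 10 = (n - 2)*(n - 5)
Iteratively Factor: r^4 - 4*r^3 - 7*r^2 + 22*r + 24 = (r - 4)*(r^3 - 7*r - 6) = (r - 4)*(r - 3)*(r^2 + 3*r + 2) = (r - 4)*(r - 3)*(r + 2)*(r + 1)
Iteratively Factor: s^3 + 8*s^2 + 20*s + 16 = (s + 4)*(s^2 + 4*s + 4) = (s + 2)*(s + 4)*(s + 2)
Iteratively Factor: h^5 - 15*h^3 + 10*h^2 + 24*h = (h - 2)*(h^4 + 2*h^3 - 11*h^2 - 12*h) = (h - 3)*(h - 2)*(h^3 + 5*h^2 + 4*h) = (h - 3)*(h - 2)*(h + 4)*(h^2 + h) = (h - 3)*(h - 2)*(h + 1)*(h + 4)*(h)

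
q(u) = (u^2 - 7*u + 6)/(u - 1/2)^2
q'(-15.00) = 0.03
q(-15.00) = 1.40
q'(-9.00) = 0.07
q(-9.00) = 1.66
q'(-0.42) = 14.15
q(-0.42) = 10.77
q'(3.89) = 0.38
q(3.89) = -0.53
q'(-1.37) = 2.56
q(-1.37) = 4.99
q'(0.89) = -53.27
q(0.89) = 3.70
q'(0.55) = -41600.00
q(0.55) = 981.00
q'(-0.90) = 5.07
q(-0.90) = 6.69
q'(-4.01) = 0.35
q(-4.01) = 2.47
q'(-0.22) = 26.31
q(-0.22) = 14.64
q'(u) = (2*u - 7)/(u - 1/2)^2 - 2*(u^2 - 7*u + 6)/(u - 1/2)^3 = 4*(12*u - 17)/(8*u^3 - 12*u^2 + 6*u - 1)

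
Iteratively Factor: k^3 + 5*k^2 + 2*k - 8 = (k + 4)*(k^2 + k - 2) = (k + 2)*(k + 4)*(k - 1)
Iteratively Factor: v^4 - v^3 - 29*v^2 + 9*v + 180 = (v - 3)*(v^3 + 2*v^2 - 23*v - 60) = (v - 5)*(v - 3)*(v^2 + 7*v + 12) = (v - 5)*(v - 3)*(v + 3)*(v + 4)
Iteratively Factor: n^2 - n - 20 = (n - 5)*(n + 4)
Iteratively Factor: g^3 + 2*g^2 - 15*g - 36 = (g - 4)*(g^2 + 6*g + 9) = (g - 4)*(g + 3)*(g + 3)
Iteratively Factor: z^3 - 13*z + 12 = (z - 1)*(z^2 + z - 12) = (z - 3)*(z - 1)*(z + 4)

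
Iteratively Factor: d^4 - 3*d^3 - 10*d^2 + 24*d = (d)*(d^3 - 3*d^2 - 10*d + 24) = d*(d - 2)*(d^2 - d - 12) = d*(d - 2)*(d + 3)*(d - 4)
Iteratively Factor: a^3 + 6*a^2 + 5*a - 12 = (a + 3)*(a^2 + 3*a - 4) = (a - 1)*(a + 3)*(a + 4)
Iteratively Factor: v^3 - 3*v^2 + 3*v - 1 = (v - 1)*(v^2 - 2*v + 1) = (v - 1)^2*(v - 1)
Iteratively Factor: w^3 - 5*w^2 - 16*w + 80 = (w - 5)*(w^2 - 16) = (w - 5)*(w - 4)*(w + 4)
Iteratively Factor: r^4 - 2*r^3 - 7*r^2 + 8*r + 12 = (r - 3)*(r^3 + r^2 - 4*r - 4) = (r - 3)*(r - 2)*(r^2 + 3*r + 2) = (r - 3)*(r - 2)*(r + 2)*(r + 1)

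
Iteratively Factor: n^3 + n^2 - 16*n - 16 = (n - 4)*(n^2 + 5*n + 4) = (n - 4)*(n + 1)*(n + 4)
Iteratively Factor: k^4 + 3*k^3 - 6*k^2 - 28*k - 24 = (k + 2)*(k^3 + k^2 - 8*k - 12) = (k + 2)^2*(k^2 - k - 6) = (k + 2)^3*(k - 3)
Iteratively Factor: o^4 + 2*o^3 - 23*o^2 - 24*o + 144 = (o + 4)*(o^3 - 2*o^2 - 15*o + 36) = (o + 4)^2*(o^2 - 6*o + 9) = (o - 3)*(o + 4)^2*(o - 3)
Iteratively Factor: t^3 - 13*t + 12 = (t - 1)*(t^2 + t - 12) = (t - 1)*(t + 4)*(t - 3)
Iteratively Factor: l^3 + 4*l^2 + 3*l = (l)*(l^2 + 4*l + 3) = l*(l + 3)*(l + 1)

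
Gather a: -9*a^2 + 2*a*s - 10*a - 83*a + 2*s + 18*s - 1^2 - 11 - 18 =-9*a^2 + a*(2*s - 93) + 20*s - 30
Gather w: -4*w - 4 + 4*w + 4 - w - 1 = -w - 1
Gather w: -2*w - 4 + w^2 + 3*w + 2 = w^2 + w - 2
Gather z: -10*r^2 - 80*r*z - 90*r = -10*r^2 - 80*r*z - 90*r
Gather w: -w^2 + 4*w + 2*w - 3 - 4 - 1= -w^2 + 6*w - 8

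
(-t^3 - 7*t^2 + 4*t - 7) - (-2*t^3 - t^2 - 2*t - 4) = t^3 - 6*t^2 + 6*t - 3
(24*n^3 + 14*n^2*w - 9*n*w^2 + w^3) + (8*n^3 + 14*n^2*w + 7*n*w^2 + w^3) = 32*n^3 + 28*n^2*w - 2*n*w^2 + 2*w^3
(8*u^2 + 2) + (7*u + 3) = 8*u^2 + 7*u + 5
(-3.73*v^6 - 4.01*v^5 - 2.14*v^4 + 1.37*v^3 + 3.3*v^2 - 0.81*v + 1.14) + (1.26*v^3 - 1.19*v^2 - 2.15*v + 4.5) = -3.73*v^6 - 4.01*v^5 - 2.14*v^4 + 2.63*v^3 + 2.11*v^2 - 2.96*v + 5.64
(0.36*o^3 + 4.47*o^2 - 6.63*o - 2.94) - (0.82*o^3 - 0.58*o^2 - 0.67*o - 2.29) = -0.46*o^3 + 5.05*o^2 - 5.96*o - 0.65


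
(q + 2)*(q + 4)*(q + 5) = q^3 + 11*q^2 + 38*q + 40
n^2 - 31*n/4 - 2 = (n - 8)*(n + 1/4)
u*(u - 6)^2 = u^3 - 12*u^2 + 36*u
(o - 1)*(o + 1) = o^2 - 1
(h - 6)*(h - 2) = h^2 - 8*h + 12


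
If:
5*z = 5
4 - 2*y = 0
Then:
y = 2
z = 1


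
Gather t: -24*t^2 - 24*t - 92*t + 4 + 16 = -24*t^2 - 116*t + 20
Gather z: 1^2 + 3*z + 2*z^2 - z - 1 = 2*z^2 + 2*z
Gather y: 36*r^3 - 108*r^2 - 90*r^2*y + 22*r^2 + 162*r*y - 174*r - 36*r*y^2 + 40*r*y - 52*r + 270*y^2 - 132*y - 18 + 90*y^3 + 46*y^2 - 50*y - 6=36*r^3 - 86*r^2 - 226*r + 90*y^3 + y^2*(316 - 36*r) + y*(-90*r^2 + 202*r - 182) - 24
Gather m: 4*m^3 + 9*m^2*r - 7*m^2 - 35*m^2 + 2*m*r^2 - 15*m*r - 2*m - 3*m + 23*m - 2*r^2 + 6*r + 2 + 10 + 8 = 4*m^3 + m^2*(9*r - 42) + m*(2*r^2 - 15*r + 18) - 2*r^2 + 6*r + 20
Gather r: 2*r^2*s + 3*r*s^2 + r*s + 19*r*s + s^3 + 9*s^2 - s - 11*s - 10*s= 2*r^2*s + r*(3*s^2 + 20*s) + s^3 + 9*s^2 - 22*s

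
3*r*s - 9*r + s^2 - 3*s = (3*r + s)*(s - 3)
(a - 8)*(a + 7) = a^2 - a - 56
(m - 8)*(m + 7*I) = m^2 - 8*m + 7*I*m - 56*I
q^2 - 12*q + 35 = (q - 7)*(q - 5)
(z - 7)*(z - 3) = z^2 - 10*z + 21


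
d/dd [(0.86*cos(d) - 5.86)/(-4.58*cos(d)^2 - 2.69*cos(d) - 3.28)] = (-3.9388*cos(d)^2 + 53.6776*cos(d) + 18.5842)*sin(d)/(20.9764*cos(d)^4 + 24.6404*cos(d)^3 + 37.2809*cos(d)^2 + 17.6464*cos(d) + 10.7584)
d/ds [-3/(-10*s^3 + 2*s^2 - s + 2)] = 3*(-30*s^2 + 4*s - 1)/(10*s^3 - 2*s^2 + s - 2)^2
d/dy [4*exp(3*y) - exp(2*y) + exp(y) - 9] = (12*exp(2*y) - 2*exp(y) + 1)*exp(y)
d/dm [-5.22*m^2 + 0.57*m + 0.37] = 0.57 - 10.44*m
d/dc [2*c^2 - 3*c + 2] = 4*c - 3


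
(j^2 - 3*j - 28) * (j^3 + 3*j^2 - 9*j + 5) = j^5 - 46*j^3 - 52*j^2 + 237*j - 140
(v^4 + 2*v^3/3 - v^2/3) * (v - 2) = v^5 - 4*v^4/3 - 5*v^3/3 + 2*v^2/3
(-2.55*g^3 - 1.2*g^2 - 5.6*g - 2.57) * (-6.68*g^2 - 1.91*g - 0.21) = 17.034*g^5 + 12.8865*g^4 + 40.2355*g^3 + 28.1156*g^2 + 6.0847*g + 0.5397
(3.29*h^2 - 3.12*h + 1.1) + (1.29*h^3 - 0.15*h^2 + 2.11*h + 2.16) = 1.29*h^3 + 3.14*h^2 - 1.01*h + 3.26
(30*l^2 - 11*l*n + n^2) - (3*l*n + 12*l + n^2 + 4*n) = 30*l^2 - 14*l*n - 12*l - 4*n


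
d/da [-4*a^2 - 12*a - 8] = -8*a - 12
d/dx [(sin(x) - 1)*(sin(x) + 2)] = sin(2*x) + cos(x)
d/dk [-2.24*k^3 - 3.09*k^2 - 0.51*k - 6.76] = -6.72*k^2 - 6.18*k - 0.51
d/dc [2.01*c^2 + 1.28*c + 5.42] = 4.02*c + 1.28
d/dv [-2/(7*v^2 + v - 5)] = 2*(14*v + 1)/(7*v^2 + v - 5)^2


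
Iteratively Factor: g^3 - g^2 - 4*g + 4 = (g - 1)*(g^2 - 4) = (g - 2)*(g - 1)*(g + 2)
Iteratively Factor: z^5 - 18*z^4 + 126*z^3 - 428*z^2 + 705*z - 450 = (z - 5)*(z^4 - 13*z^3 + 61*z^2 - 123*z + 90) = (z - 5)^2*(z^3 - 8*z^2 + 21*z - 18) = (z - 5)^2*(z - 3)*(z^2 - 5*z + 6) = (z - 5)^2*(z - 3)*(z - 2)*(z - 3)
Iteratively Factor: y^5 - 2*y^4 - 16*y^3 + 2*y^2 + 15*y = (y - 5)*(y^4 + 3*y^3 - y^2 - 3*y) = (y - 5)*(y - 1)*(y^3 + 4*y^2 + 3*y) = (y - 5)*(y - 1)*(y + 3)*(y^2 + y) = (y - 5)*(y - 1)*(y + 1)*(y + 3)*(y)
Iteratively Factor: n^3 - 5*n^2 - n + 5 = (n - 1)*(n^2 - 4*n - 5) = (n - 5)*(n - 1)*(n + 1)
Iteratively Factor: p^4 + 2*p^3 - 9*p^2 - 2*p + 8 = (p - 1)*(p^3 + 3*p^2 - 6*p - 8) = (p - 1)*(p + 4)*(p^2 - p - 2) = (p - 1)*(p + 1)*(p + 4)*(p - 2)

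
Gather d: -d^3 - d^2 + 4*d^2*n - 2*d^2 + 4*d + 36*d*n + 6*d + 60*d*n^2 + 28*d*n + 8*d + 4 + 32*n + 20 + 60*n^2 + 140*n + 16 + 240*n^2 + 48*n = -d^3 + d^2*(4*n - 3) + d*(60*n^2 + 64*n + 18) + 300*n^2 + 220*n + 40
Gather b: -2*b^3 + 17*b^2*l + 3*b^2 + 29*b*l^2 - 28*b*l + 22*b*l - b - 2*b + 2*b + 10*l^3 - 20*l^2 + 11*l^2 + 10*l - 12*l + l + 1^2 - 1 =-2*b^3 + b^2*(17*l + 3) + b*(29*l^2 - 6*l - 1) + 10*l^3 - 9*l^2 - l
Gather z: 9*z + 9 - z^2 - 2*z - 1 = -z^2 + 7*z + 8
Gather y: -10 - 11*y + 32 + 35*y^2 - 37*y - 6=35*y^2 - 48*y + 16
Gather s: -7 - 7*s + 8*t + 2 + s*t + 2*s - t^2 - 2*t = s*(t - 5) - t^2 + 6*t - 5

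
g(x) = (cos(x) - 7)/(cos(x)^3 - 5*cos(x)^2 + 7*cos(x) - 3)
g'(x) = (cos(x) - 7)*(3*sin(x)*cos(x)^2 - 10*sin(x)*cos(x) + 7*sin(x))/(cos(x)^3 - 5*cos(x)^2 + 7*cos(x) - 3)^2 - sin(x)/(cos(x)^3 - 5*cos(x)^2 + 7*cos(x) - 3)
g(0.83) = 25.74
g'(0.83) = -121.99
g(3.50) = 0.54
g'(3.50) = 0.22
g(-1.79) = 1.51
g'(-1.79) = 2.68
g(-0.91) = 17.94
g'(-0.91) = 77.05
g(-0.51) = 177.87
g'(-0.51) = 1391.31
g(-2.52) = 0.62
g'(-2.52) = 0.45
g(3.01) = 0.50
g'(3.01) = -0.07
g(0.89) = 19.57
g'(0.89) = -86.09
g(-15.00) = 0.67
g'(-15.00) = 0.55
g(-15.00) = 0.67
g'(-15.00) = 0.55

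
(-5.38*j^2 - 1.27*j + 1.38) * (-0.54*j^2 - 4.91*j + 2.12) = 2.9052*j^4 + 27.1016*j^3 - 5.9151*j^2 - 9.4682*j + 2.9256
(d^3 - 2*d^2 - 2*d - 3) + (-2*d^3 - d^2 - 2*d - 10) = -d^3 - 3*d^2 - 4*d - 13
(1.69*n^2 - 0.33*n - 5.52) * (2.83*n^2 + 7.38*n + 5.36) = 4.7827*n^4 + 11.5383*n^3 - 8.9986*n^2 - 42.5064*n - 29.5872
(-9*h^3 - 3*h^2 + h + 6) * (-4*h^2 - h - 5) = 36*h^5 + 21*h^4 + 44*h^3 - 10*h^2 - 11*h - 30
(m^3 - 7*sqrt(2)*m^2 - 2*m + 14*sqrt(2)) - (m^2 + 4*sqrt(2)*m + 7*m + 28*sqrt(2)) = m^3 - 7*sqrt(2)*m^2 - m^2 - 9*m - 4*sqrt(2)*m - 14*sqrt(2)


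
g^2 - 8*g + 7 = (g - 7)*(g - 1)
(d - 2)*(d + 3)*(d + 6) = d^3 + 7*d^2 - 36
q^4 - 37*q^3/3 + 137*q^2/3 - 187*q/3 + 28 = (q - 7)*(q - 3)*(q - 4/3)*(q - 1)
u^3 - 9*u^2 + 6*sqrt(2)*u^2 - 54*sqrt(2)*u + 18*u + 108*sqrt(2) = (u - 6)*(u - 3)*(u + 6*sqrt(2))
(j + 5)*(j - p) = j^2 - j*p + 5*j - 5*p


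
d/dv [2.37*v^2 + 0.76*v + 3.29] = 4.74*v + 0.76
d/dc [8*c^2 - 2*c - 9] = 16*c - 2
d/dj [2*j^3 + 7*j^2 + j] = 6*j^2 + 14*j + 1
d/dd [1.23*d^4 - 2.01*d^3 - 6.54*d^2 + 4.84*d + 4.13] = 4.92*d^3 - 6.03*d^2 - 13.08*d + 4.84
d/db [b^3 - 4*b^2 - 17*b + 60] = 3*b^2 - 8*b - 17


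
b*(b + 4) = b^2 + 4*b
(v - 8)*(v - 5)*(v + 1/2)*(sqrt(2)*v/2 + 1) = sqrt(2)*v^4/2 - 25*sqrt(2)*v^3/4 + v^3 - 25*v^2/2 + 67*sqrt(2)*v^2/4 + 10*sqrt(2)*v + 67*v/2 + 20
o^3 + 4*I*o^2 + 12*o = o*(o - 2*I)*(o + 6*I)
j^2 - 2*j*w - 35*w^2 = (j - 7*w)*(j + 5*w)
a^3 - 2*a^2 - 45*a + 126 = (a - 6)*(a - 3)*(a + 7)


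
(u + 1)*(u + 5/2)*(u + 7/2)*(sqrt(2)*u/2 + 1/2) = sqrt(2)*u^4/2 + u^3/2 + 7*sqrt(2)*u^3/2 + 7*u^2/2 + 59*sqrt(2)*u^2/8 + 35*sqrt(2)*u/8 + 59*u/8 + 35/8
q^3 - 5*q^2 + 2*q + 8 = (q - 4)*(q - 2)*(q + 1)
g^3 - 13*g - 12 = (g - 4)*(g + 1)*(g + 3)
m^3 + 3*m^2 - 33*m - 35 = (m - 5)*(m + 1)*(m + 7)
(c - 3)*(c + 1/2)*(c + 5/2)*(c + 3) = c^4 + 3*c^3 - 31*c^2/4 - 27*c - 45/4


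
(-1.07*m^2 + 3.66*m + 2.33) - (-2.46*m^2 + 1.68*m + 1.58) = 1.39*m^2 + 1.98*m + 0.75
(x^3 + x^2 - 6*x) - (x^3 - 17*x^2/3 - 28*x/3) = 20*x^2/3 + 10*x/3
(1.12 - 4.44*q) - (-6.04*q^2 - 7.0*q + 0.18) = 6.04*q^2 + 2.56*q + 0.94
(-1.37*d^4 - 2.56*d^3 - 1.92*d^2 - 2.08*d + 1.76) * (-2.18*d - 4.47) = 2.9866*d^5 + 11.7047*d^4 + 15.6288*d^3 + 13.1168*d^2 + 5.4608*d - 7.8672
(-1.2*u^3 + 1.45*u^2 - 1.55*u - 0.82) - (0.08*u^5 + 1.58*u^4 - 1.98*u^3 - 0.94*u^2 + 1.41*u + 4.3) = -0.08*u^5 - 1.58*u^4 + 0.78*u^3 + 2.39*u^2 - 2.96*u - 5.12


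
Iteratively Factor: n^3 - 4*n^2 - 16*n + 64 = (n - 4)*(n^2 - 16) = (n - 4)^2*(n + 4)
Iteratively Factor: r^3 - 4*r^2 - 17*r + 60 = (r - 5)*(r^2 + r - 12) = (r - 5)*(r + 4)*(r - 3)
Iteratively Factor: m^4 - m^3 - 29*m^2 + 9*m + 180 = (m - 3)*(m^3 + 2*m^2 - 23*m - 60) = (m - 5)*(m - 3)*(m^2 + 7*m + 12) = (m - 5)*(m - 3)*(m + 4)*(m + 3)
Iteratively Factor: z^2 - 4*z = (z)*(z - 4)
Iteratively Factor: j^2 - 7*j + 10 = (j - 2)*(j - 5)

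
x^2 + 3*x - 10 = (x - 2)*(x + 5)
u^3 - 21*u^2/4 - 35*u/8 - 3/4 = (u - 6)*(u + 1/4)*(u + 1/2)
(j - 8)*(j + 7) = j^2 - j - 56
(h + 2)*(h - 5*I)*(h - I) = h^3 + 2*h^2 - 6*I*h^2 - 5*h - 12*I*h - 10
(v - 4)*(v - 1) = v^2 - 5*v + 4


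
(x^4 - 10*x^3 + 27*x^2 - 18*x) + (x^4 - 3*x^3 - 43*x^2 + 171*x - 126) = 2*x^4 - 13*x^3 - 16*x^2 + 153*x - 126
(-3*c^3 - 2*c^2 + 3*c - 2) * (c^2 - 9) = -3*c^5 - 2*c^4 + 30*c^3 + 16*c^2 - 27*c + 18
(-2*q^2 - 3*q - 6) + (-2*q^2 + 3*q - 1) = -4*q^2 - 7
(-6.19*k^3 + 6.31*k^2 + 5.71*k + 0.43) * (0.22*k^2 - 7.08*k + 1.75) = -1.3618*k^5 + 45.2134*k^4 - 54.2511*k^3 - 29.2897*k^2 + 6.9481*k + 0.7525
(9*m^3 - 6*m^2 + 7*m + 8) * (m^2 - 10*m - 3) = 9*m^5 - 96*m^4 + 40*m^3 - 44*m^2 - 101*m - 24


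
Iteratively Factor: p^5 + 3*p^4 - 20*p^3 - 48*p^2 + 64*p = (p)*(p^4 + 3*p^3 - 20*p^2 - 48*p + 64) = p*(p - 1)*(p^3 + 4*p^2 - 16*p - 64) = p*(p - 1)*(p + 4)*(p^2 - 16) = p*(p - 4)*(p - 1)*(p + 4)*(p + 4)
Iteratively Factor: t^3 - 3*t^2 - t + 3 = (t - 1)*(t^2 - 2*t - 3) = (t - 3)*(t - 1)*(t + 1)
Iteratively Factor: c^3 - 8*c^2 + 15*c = (c)*(c^2 - 8*c + 15) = c*(c - 5)*(c - 3)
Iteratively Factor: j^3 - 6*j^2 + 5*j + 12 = (j + 1)*(j^2 - 7*j + 12) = (j - 3)*(j + 1)*(j - 4)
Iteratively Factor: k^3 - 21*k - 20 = (k - 5)*(k^2 + 5*k + 4) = (k - 5)*(k + 1)*(k + 4)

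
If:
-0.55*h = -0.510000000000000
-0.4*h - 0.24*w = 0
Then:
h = 0.93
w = -1.55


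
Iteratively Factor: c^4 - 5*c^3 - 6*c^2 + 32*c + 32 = (c + 2)*(c^3 - 7*c^2 + 8*c + 16) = (c + 1)*(c + 2)*(c^2 - 8*c + 16) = (c - 4)*(c + 1)*(c + 2)*(c - 4)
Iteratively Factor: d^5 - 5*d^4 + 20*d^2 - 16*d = (d)*(d^4 - 5*d^3 + 20*d - 16) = d*(d - 4)*(d^3 - d^2 - 4*d + 4) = d*(d - 4)*(d + 2)*(d^2 - 3*d + 2) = d*(d - 4)*(d - 1)*(d + 2)*(d - 2)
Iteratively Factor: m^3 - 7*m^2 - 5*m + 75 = (m - 5)*(m^2 - 2*m - 15) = (m - 5)^2*(m + 3)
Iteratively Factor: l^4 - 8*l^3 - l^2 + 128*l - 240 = (l + 4)*(l^3 - 12*l^2 + 47*l - 60) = (l - 5)*(l + 4)*(l^2 - 7*l + 12) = (l - 5)*(l - 3)*(l + 4)*(l - 4)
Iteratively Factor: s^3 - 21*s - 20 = (s + 1)*(s^2 - s - 20) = (s + 1)*(s + 4)*(s - 5)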